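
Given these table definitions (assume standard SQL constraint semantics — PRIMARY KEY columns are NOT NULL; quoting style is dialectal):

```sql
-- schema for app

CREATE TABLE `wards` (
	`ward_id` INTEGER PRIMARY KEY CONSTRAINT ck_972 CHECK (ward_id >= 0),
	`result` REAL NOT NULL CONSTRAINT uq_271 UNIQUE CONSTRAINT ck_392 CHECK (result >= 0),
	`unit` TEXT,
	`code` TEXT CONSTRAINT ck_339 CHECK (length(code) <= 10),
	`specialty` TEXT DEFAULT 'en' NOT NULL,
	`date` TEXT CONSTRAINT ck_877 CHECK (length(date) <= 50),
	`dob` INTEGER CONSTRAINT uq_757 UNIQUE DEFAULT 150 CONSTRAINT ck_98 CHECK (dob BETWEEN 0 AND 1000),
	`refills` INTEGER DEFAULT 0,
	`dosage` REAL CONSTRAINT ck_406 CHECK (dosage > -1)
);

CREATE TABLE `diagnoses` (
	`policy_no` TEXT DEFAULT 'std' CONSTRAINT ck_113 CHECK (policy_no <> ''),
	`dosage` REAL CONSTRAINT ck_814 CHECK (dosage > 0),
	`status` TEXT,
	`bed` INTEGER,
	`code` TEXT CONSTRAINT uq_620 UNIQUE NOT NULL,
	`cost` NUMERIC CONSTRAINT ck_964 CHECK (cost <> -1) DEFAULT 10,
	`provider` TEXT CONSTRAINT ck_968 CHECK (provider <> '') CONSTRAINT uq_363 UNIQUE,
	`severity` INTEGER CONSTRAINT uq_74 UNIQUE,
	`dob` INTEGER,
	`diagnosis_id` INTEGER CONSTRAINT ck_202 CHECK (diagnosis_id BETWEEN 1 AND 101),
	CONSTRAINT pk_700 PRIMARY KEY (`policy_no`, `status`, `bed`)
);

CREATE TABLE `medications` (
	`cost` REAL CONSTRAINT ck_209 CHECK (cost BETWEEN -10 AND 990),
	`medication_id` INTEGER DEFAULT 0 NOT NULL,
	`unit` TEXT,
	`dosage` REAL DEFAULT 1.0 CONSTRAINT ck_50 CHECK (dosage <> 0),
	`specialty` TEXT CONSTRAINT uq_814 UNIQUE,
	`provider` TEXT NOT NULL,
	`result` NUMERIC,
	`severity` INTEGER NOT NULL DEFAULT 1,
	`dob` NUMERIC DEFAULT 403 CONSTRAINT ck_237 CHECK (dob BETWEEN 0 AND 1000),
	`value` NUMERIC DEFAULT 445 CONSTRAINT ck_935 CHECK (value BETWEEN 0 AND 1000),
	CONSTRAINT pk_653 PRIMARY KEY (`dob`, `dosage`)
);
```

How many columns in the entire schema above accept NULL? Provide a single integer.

wards: 6 nullable (unit, code, date, dob, refills, dosage — PK (ward_id) and explicit NOT NULL columns excluded).
diagnoses: 6 nullable (dosage, cost, provider, severity, dob, diagnosis_id — PK (policy_no, status, bed) and explicit NOT NULL columns excluded).
medications: 5 nullable (cost, unit, specialty, result, value — PK (dob, dosage) and explicit NOT NULL columns excluded).
Total: 6 + 6 + 5 = 17.

17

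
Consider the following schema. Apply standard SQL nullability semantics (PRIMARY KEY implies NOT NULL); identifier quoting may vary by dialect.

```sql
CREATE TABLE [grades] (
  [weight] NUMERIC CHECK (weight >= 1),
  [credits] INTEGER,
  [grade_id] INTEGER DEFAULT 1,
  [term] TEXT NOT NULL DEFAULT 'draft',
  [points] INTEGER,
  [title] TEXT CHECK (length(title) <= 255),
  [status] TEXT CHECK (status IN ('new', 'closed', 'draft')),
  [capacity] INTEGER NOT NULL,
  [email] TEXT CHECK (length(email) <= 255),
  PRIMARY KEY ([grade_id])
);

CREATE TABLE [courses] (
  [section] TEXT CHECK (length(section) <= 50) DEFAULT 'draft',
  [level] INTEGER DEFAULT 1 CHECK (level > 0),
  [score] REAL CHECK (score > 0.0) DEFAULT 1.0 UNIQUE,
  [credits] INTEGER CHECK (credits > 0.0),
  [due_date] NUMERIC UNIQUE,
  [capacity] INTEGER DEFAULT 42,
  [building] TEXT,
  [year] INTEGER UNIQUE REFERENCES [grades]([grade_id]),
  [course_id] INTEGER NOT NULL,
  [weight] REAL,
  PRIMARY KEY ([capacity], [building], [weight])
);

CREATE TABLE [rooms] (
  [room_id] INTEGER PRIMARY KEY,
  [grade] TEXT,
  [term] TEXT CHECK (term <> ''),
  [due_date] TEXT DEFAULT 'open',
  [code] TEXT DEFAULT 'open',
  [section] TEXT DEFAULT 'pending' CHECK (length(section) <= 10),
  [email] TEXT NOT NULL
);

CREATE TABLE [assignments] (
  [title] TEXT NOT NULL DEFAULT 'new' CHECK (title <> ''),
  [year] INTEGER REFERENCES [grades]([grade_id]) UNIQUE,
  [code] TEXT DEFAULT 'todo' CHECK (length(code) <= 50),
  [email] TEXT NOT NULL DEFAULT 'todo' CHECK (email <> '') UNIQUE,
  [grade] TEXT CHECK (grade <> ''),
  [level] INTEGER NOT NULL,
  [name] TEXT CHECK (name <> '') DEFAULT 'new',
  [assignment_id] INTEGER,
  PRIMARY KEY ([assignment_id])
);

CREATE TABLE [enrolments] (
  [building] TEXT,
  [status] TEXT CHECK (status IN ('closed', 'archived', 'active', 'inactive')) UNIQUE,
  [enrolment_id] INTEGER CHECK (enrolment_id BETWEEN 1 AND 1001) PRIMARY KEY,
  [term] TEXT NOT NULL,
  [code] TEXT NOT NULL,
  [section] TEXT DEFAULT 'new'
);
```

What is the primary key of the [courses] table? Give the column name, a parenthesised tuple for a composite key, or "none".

A table-level PRIMARY KEY clause names 3 columns: capacity, building, weight.
This is a composite key — the combination is unique, not each column individually.

(capacity, building, weight)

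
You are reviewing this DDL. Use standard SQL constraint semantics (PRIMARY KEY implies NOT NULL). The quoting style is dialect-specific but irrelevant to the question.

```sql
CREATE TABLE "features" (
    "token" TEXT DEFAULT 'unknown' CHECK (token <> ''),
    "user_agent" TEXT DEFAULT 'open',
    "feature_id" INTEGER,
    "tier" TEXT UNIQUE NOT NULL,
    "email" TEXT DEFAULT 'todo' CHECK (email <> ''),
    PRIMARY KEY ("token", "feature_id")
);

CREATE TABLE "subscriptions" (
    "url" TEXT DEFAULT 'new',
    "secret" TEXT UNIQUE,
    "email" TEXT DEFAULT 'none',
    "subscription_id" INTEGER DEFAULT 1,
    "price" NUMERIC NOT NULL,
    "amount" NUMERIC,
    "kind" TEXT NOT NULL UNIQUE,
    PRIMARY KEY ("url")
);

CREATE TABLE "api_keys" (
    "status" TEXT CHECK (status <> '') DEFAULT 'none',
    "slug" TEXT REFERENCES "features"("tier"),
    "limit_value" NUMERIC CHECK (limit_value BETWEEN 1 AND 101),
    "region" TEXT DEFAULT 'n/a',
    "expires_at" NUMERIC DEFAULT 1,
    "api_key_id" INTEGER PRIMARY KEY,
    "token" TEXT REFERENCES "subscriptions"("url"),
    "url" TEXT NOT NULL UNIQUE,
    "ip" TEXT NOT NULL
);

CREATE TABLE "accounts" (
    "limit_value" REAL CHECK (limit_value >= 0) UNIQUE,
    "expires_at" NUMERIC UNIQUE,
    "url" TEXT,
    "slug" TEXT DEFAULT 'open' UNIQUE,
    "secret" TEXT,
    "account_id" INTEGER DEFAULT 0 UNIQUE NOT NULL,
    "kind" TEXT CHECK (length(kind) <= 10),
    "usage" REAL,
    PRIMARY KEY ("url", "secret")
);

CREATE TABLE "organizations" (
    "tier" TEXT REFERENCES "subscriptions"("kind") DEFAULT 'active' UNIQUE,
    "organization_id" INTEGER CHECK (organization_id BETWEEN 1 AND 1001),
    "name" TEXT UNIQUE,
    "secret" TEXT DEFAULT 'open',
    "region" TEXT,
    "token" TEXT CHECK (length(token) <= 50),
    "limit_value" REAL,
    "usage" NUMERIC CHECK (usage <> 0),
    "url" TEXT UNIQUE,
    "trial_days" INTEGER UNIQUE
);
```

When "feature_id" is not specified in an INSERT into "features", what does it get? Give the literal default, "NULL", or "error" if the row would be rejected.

error

feature_id has no DEFAULT clause.
Omitting it would insert NULL, but it is part of the PRIMARY KEY, so the INSERT fails.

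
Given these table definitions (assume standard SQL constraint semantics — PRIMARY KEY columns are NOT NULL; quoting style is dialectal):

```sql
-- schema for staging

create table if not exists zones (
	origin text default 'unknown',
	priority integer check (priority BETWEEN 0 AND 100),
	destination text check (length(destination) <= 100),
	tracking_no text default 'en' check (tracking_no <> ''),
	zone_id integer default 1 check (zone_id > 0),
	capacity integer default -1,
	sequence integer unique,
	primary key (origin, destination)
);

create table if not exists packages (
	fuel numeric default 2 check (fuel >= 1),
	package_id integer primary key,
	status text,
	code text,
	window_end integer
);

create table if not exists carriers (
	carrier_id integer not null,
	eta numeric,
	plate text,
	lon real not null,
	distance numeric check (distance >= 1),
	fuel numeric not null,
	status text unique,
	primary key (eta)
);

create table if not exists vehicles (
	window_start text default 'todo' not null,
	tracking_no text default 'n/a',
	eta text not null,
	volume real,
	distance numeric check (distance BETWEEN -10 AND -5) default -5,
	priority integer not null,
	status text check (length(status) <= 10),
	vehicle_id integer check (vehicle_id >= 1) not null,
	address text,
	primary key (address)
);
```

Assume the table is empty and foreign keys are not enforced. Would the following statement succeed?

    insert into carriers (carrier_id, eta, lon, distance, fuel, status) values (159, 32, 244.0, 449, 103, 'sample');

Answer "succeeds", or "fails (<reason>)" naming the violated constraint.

NOT NULL columns: carrier_id is supplied; eta is supplied; fuel is supplied; lon is supplied.
CHECK constraints: 449 satisfies (distance >= 1).
No constraint is violated.

succeeds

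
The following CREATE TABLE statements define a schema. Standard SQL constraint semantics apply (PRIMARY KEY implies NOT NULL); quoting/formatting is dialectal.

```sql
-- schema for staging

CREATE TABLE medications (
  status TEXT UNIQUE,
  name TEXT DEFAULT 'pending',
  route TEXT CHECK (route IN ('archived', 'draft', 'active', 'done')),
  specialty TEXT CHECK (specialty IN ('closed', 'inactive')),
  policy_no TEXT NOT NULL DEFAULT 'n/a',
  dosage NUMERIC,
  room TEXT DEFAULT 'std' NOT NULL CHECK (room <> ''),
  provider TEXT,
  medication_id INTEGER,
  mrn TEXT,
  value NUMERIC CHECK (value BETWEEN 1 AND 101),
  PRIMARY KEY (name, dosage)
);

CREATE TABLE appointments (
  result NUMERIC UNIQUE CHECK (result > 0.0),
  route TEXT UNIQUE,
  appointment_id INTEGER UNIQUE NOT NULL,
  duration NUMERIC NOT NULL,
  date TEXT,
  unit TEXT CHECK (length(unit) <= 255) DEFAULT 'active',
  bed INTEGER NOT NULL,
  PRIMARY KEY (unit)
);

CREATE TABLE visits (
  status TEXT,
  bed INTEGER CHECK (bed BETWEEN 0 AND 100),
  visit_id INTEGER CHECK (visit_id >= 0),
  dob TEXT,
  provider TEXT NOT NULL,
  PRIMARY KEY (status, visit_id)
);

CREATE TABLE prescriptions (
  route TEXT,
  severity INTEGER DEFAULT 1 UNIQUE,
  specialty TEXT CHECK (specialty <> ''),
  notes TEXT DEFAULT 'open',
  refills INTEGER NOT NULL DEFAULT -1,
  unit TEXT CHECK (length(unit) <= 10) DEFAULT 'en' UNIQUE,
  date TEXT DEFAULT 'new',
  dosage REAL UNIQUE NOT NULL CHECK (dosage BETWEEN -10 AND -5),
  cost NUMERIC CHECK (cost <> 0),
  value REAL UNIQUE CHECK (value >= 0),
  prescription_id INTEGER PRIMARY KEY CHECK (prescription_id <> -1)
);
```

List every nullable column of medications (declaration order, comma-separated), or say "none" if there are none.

status, route, specialty, provider, medication_id, mrn, value

- status: UNIQUE does not imply NOT NULL → nullable.
- name: part of the PRIMARY KEY, which implies NOT NULL → not nullable.
- route: CHECK does not forbid NULL (a CHECK constraint passes when its expression is NULL) → nullable.
- specialty: CHECK does not forbid NULL (a CHECK constraint passes when its expression is NULL) → nullable.
- policy_no: declared NOT NULL → not nullable.
- dosage: part of the PRIMARY KEY, which implies NOT NULL → not nullable.
- room: declared NOT NULL → not nullable.
- provider: no NOT NULL constraint applies → nullable.
- medication_id: no NOT NULL constraint applies → nullable.
- mrn: no NOT NULL constraint applies → nullable.
- value: CHECK does not forbid NULL (a CHECK constraint passes when its expression is NULL) → nullable.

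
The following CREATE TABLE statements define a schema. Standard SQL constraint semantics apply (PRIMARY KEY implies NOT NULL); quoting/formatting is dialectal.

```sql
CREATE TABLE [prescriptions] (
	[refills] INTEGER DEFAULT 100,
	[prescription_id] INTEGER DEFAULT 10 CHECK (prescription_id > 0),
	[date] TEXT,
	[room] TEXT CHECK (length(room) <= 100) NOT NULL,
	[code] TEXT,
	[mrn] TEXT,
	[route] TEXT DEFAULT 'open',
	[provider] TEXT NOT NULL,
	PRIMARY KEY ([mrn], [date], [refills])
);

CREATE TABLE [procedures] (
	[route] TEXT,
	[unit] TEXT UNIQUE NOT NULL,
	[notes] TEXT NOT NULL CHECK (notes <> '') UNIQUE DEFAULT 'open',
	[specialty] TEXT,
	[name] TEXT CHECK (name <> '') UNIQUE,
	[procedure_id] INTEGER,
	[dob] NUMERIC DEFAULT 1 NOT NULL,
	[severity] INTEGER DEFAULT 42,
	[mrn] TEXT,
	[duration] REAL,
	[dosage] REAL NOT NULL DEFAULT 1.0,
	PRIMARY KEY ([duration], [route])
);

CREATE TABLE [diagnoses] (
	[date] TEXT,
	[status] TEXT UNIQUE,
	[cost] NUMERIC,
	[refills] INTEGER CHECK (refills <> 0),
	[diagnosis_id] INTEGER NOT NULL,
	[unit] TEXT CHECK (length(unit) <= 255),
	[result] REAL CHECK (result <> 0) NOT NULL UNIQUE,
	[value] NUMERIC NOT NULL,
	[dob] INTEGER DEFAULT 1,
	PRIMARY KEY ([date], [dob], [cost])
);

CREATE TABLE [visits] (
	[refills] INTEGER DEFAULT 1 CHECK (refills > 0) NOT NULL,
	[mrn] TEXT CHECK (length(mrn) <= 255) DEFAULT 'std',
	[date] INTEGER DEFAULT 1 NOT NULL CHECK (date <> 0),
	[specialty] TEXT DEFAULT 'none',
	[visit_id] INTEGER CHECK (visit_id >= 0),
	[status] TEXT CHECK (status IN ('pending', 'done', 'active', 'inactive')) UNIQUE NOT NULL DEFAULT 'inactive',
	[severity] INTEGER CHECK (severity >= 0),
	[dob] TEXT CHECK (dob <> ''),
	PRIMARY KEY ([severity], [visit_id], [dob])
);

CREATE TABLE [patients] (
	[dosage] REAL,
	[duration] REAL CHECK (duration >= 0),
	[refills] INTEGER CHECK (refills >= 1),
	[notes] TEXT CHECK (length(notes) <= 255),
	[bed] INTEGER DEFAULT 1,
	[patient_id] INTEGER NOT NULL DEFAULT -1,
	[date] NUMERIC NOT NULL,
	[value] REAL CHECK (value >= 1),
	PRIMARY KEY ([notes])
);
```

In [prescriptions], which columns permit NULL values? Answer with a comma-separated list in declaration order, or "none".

- refills: part of the PRIMARY KEY, which implies NOT NULL → not nullable.
- prescription_id: CHECK does not forbid NULL (a CHECK constraint passes when its expression is NULL) → nullable.
- date: part of the PRIMARY KEY, which implies NOT NULL → not nullable.
- room: declared NOT NULL → not nullable.
- code: no NOT NULL constraint applies → nullable.
- mrn: part of the PRIMARY KEY, which implies NOT NULL → not nullable.
- route: DEFAULT only fills an omitted column; an explicit NULL is still allowed → nullable.
- provider: declared NOT NULL → not nullable.

prescription_id, code, route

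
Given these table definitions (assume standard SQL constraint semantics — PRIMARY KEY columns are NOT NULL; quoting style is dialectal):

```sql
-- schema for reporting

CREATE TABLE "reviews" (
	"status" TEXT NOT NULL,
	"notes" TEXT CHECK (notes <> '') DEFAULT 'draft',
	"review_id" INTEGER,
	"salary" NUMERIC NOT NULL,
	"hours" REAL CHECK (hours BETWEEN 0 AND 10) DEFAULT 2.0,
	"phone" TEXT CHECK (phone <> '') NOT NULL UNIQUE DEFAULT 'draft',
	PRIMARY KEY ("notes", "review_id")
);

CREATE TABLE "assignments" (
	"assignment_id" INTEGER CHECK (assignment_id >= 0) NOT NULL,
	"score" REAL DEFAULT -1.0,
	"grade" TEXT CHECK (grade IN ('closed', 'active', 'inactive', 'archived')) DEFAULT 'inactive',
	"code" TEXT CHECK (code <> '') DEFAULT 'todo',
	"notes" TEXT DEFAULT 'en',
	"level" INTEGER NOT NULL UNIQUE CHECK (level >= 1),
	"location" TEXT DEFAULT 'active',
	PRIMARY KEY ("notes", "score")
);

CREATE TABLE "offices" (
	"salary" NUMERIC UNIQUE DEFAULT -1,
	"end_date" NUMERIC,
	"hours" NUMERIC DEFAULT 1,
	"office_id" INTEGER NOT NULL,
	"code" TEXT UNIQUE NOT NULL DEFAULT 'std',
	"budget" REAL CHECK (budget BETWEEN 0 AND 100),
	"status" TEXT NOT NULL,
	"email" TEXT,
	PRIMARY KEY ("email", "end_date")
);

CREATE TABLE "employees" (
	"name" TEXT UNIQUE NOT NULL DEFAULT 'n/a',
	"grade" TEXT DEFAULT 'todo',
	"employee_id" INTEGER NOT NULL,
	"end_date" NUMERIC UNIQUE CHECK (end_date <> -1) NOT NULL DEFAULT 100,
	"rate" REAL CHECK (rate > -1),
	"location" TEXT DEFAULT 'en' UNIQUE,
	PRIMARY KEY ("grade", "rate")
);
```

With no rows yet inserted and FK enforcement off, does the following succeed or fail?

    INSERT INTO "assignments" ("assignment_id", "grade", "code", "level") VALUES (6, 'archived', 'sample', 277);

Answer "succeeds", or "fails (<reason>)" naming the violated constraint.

NOT NULL columns: assignment_id is supplied; level is supplied; notes defaults to 'en'; score defaults to -1.0.
CHECK constraints: 6 satisfies (assignment_id >= 0); 'archived' satisfies (grade IN ('closed', 'active', 'inactive', 'archived')); 'sample' satisfies (code <> ''); 277 satisfies (level >= 1).
No constraint is violated.

succeeds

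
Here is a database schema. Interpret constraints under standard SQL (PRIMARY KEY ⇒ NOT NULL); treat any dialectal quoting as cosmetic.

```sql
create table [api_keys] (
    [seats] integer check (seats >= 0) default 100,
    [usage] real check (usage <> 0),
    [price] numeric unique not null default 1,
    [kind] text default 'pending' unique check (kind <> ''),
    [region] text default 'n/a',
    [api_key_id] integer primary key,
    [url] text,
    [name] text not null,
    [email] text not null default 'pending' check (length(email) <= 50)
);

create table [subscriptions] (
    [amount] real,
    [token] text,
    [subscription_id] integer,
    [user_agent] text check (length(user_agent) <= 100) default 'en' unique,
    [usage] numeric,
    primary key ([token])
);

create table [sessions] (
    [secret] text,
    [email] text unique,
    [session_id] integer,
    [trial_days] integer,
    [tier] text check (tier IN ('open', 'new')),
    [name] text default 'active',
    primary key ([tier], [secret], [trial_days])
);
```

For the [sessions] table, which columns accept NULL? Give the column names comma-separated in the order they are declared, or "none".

- secret: part of the PRIMARY KEY, which implies NOT NULL → not nullable.
- email: UNIQUE does not imply NOT NULL → nullable.
- session_id: no NOT NULL constraint applies → nullable.
- trial_days: part of the PRIMARY KEY, which implies NOT NULL → not nullable.
- tier: part of the PRIMARY KEY, which implies NOT NULL → not nullable.
- name: DEFAULT only fills an omitted column; an explicit NULL is still allowed → nullable.

email, session_id, name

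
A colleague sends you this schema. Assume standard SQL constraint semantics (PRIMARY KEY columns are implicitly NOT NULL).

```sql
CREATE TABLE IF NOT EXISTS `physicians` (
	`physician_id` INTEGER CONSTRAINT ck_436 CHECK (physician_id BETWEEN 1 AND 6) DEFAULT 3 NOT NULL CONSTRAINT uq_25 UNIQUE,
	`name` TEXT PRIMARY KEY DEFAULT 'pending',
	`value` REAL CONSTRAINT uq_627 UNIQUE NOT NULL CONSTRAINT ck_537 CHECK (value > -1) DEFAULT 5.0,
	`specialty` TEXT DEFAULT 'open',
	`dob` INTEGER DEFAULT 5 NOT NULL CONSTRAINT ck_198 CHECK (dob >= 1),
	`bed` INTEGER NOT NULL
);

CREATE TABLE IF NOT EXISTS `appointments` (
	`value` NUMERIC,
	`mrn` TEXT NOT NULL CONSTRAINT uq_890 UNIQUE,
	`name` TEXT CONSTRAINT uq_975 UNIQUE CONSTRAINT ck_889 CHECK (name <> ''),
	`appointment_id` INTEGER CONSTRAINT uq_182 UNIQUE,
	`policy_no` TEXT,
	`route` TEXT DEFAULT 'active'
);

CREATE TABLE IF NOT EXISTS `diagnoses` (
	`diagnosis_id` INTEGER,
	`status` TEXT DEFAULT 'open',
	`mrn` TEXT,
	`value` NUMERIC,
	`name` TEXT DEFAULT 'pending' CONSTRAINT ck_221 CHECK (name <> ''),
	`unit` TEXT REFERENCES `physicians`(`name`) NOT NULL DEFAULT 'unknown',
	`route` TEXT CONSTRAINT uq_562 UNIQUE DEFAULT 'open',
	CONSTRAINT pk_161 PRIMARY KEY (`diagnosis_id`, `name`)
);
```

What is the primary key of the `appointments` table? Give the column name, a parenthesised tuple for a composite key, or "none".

none

No column is declared PRIMARY KEY inline, and there is no table-level PRIMARY KEY clause in appointments.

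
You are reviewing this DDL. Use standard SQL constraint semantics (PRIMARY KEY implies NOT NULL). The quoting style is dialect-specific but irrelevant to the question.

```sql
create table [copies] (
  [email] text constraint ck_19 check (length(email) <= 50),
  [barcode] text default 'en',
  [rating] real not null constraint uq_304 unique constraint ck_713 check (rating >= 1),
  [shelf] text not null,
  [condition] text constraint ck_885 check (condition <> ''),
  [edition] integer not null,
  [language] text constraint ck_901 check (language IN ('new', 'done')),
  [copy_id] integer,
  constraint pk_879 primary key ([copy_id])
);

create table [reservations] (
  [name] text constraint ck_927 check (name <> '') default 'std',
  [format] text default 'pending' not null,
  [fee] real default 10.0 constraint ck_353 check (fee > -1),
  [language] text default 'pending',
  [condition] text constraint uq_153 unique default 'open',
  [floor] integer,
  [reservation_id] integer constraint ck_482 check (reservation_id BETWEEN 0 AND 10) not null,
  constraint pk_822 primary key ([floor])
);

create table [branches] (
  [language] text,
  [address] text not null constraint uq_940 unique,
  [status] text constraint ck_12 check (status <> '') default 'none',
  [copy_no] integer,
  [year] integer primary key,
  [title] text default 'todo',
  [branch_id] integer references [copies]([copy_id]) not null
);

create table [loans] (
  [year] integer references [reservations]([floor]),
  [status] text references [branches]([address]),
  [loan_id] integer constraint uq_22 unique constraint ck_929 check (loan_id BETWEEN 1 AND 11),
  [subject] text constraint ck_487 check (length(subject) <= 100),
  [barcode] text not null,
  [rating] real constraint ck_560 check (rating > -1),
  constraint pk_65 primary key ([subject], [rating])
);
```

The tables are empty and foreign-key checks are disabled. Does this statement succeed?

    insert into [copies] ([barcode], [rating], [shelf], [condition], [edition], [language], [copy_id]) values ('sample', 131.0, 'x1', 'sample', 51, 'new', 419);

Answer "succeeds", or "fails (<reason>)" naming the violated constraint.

succeeds

NOT NULL columns: copy_id is supplied; edition is supplied; rating is supplied; shelf is supplied.
CHECK constraints: 131.0 satisfies (rating >= 1); 'sample' satisfies (condition <> ''); 'new' satisfies (language IN ('new', 'done')).
No constraint is violated.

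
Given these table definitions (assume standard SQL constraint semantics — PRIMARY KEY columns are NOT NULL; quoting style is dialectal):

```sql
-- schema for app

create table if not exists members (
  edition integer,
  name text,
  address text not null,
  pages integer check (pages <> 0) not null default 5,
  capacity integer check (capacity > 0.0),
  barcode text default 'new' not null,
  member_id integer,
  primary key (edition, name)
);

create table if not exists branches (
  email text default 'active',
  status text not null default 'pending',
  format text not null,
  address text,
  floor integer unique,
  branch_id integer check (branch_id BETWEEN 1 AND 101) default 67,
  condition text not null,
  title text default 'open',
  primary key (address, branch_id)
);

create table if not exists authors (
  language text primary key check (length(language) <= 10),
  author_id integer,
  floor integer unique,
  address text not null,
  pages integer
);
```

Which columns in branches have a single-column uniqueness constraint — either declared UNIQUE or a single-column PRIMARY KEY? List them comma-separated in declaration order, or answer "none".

floor

- email: no UNIQUE or single-column PK constraint.
- status: no UNIQUE or single-column PK constraint.
- format: no UNIQUE or single-column PK constraint.
- address: part of a composite PRIMARY KEY — only the tuple is unique, not this column on its own.
- floor: declared UNIQUE → unique.
- branch_id: part of a composite PRIMARY KEY — only the tuple is unique, not this column on its own.
- condition: no UNIQUE or single-column PK constraint.
- title: no UNIQUE or single-column PK constraint.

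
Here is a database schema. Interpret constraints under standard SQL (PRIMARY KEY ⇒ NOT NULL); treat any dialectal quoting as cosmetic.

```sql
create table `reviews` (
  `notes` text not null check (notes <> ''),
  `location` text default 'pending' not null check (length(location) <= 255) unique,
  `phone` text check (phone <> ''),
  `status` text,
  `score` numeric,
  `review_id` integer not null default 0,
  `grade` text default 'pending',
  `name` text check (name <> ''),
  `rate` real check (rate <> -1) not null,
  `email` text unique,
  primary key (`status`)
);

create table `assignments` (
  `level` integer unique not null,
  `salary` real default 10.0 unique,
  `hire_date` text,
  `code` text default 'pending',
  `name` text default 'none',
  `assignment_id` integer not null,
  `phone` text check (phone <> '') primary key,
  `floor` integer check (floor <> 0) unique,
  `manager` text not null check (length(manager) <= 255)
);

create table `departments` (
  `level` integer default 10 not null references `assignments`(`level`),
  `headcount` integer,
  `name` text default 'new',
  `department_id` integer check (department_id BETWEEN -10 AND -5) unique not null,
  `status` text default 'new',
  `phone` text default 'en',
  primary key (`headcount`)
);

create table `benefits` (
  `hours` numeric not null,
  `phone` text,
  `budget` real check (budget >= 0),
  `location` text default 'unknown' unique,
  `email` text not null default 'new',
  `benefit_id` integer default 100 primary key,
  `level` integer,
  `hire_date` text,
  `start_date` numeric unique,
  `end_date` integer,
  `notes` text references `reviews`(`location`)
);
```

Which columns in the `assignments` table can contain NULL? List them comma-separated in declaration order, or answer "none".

salary, hire_date, code, name, floor

- level: declared NOT NULL → not nullable.
- salary: UNIQUE does not imply NOT NULL → nullable.
- hire_date: no NOT NULL constraint applies → nullable.
- code: DEFAULT only fills an omitted column; an explicit NULL is still allowed → nullable.
- name: DEFAULT only fills an omitted column; an explicit NULL is still allowed → nullable.
- assignment_id: declared NOT NULL → not nullable.
- phone: part of the PRIMARY KEY, which implies NOT NULL → not nullable.
- floor: CHECK does not forbid NULL (a CHECK constraint passes when its expression is NULL) → nullable.
- manager: declared NOT NULL → not nullable.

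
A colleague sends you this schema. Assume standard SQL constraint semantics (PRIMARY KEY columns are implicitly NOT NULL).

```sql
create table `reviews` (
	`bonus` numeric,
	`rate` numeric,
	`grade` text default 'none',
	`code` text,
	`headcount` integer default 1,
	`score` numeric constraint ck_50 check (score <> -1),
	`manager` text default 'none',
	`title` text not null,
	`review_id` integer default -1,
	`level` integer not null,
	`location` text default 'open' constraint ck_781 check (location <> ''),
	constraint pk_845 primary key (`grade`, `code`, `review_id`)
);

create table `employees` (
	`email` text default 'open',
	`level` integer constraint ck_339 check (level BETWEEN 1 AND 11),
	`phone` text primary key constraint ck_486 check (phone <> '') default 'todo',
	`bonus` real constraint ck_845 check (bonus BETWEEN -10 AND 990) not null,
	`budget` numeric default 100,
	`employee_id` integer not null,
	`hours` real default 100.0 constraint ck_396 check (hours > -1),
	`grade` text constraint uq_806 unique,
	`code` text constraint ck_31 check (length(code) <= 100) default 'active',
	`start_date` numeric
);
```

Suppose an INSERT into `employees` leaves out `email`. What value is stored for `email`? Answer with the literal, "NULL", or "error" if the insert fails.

email has an explicit DEFAULT 'open'.
When the column is omitted from an INSERT, that default is used.

'open'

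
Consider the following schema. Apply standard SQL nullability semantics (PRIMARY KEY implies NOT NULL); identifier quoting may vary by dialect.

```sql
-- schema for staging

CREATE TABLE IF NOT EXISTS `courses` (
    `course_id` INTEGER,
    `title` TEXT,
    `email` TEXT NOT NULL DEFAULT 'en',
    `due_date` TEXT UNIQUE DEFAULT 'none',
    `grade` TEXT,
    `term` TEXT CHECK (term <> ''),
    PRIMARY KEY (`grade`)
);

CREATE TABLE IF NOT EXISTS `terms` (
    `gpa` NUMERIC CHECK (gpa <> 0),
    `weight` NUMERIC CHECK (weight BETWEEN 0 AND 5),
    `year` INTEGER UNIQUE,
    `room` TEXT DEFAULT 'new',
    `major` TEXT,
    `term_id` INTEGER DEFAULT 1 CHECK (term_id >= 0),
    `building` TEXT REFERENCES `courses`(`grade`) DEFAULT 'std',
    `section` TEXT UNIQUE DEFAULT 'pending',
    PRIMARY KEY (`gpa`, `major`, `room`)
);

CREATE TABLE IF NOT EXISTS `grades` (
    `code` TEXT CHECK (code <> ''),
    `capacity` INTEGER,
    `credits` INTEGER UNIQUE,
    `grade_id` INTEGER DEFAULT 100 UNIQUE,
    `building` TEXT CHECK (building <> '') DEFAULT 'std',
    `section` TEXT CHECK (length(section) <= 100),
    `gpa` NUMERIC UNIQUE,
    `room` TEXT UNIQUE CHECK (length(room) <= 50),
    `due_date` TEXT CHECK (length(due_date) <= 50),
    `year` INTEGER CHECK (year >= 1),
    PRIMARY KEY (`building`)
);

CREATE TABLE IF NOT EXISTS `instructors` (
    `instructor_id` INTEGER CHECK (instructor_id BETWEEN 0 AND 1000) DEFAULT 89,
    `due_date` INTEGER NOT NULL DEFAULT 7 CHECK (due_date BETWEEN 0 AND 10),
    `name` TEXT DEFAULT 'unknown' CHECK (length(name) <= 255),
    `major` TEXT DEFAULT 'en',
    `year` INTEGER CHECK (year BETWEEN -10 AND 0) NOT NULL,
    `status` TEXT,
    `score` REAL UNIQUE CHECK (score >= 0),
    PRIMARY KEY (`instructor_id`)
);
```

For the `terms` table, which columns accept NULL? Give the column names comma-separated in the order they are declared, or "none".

weight, year, term_id, building, section

- gpa: part of the PRIMARY KEY, which implies NOT NULL → not nullable.
- weight: CHECK does not forbid NULL (a CHECK constraint passes when its expression is NULL) → nullable.
- year: UNIQUE does not imply NOT NULL → nullable.
- room: part of the PRIMARY KEY, which implies NOT NULL → not nullable.
- major: part of the PRIMARY KEY, which implies NOT NULL → not nullable.
- term_id: CHECK does not forbid NULL (a CHECK constraint passes when its expression is NULL) → nullable.
- building: a foreign key column may be NULL unless separately constrained → nullable.
- section: UNIQUE does not imply NOT NULL → nullable.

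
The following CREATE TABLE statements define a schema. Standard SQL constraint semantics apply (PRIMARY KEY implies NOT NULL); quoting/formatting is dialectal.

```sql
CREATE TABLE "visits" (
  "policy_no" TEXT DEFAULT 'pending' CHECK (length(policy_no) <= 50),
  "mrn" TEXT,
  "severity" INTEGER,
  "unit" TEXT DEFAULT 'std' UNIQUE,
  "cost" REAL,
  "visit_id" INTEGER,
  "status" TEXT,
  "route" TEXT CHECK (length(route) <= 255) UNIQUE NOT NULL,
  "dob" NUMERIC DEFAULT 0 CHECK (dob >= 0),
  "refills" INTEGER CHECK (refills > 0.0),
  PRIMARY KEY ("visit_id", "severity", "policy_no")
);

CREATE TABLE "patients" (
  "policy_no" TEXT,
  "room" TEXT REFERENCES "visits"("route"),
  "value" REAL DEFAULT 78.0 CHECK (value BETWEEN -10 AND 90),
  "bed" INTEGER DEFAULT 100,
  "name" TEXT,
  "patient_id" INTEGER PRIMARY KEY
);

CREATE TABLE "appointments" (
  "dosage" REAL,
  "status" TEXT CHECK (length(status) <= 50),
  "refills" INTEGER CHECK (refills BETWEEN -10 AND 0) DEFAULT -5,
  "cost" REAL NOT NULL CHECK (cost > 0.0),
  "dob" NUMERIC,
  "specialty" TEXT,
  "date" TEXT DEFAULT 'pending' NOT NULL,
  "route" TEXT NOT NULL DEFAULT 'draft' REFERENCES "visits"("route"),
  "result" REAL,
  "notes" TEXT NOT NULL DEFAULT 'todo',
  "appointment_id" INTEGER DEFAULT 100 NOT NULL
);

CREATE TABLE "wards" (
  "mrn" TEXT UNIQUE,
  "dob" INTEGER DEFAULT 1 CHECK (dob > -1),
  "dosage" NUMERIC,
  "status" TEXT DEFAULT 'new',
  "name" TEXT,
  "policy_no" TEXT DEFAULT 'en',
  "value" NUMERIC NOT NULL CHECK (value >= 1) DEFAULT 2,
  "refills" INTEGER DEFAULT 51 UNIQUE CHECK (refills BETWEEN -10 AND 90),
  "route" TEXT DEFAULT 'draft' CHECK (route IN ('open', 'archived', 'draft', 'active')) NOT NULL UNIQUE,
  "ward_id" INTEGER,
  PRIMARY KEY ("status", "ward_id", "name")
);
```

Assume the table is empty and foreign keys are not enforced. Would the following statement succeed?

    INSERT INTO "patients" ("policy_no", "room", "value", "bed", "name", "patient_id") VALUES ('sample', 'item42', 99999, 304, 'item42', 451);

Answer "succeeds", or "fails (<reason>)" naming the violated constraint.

fails (CHECK on value)

The value 99999 for value violates CHECK (value BETWEEN -10 AND 90).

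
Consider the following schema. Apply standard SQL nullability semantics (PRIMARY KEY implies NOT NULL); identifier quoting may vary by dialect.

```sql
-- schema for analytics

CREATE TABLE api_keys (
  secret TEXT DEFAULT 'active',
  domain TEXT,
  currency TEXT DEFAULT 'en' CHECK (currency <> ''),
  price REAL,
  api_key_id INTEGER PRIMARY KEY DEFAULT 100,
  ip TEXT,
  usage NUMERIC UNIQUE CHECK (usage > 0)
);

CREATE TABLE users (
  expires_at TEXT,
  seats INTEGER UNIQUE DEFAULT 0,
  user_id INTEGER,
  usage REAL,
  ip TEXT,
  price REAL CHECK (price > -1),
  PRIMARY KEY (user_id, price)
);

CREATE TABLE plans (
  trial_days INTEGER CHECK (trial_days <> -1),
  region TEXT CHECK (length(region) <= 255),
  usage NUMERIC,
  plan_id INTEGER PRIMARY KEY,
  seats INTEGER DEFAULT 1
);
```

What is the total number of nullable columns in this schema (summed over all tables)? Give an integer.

api_keys: 6 nullable (secret, domain, currency, price, ip, usage — PK (api_key_id) and explicit NOT NULL columns excluded).
users: 4 nullable (expires_at, seats, usage, ip — PK (user_id, price) and explicit NOT NULL columns excluded).
plans: 4 nullable (trial_days, region, usage, seats — PK (plan_id) and explicit NOT NULL columns excluded).
Total: 6 + 4 + 4 = 14.

14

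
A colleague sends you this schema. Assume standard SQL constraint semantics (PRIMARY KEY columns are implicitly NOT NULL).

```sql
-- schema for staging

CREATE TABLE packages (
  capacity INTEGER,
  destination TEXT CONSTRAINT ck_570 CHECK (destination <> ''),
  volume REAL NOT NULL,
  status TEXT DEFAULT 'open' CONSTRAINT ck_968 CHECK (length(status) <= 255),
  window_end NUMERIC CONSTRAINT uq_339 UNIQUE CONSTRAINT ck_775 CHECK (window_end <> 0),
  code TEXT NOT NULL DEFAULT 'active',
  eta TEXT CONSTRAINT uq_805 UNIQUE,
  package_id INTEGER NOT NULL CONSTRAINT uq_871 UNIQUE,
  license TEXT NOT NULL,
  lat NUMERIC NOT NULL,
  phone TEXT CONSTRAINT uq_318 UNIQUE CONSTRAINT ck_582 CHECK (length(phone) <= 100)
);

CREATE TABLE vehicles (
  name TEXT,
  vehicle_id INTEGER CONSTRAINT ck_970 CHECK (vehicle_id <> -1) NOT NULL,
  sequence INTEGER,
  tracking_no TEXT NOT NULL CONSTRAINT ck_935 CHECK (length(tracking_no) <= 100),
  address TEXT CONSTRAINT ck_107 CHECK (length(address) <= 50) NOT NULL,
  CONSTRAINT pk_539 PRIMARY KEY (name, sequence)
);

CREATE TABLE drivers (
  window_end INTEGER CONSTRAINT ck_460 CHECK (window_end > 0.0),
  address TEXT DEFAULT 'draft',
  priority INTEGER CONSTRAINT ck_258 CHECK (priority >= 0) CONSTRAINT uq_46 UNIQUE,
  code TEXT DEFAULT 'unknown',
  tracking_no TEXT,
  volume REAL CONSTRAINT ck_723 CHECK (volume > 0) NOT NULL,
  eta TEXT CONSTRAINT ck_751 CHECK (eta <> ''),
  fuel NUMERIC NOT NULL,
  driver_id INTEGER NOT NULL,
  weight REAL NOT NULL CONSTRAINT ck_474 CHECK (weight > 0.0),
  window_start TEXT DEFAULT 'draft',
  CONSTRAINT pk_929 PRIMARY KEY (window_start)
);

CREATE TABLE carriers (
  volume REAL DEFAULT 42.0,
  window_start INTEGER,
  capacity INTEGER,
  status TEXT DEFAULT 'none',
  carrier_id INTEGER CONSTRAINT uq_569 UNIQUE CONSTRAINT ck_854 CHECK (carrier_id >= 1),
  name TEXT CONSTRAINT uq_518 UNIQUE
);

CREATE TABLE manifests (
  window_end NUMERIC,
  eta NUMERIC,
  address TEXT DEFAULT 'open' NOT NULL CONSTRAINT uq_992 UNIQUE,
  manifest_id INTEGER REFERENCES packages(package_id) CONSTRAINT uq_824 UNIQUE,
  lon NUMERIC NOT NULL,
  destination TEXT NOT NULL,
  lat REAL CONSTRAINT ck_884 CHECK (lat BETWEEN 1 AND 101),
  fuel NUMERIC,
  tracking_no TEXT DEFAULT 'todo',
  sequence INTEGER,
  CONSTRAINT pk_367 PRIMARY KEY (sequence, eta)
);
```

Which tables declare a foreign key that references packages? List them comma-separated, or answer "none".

manifests

- manifests.manifest_id references packages(package_id).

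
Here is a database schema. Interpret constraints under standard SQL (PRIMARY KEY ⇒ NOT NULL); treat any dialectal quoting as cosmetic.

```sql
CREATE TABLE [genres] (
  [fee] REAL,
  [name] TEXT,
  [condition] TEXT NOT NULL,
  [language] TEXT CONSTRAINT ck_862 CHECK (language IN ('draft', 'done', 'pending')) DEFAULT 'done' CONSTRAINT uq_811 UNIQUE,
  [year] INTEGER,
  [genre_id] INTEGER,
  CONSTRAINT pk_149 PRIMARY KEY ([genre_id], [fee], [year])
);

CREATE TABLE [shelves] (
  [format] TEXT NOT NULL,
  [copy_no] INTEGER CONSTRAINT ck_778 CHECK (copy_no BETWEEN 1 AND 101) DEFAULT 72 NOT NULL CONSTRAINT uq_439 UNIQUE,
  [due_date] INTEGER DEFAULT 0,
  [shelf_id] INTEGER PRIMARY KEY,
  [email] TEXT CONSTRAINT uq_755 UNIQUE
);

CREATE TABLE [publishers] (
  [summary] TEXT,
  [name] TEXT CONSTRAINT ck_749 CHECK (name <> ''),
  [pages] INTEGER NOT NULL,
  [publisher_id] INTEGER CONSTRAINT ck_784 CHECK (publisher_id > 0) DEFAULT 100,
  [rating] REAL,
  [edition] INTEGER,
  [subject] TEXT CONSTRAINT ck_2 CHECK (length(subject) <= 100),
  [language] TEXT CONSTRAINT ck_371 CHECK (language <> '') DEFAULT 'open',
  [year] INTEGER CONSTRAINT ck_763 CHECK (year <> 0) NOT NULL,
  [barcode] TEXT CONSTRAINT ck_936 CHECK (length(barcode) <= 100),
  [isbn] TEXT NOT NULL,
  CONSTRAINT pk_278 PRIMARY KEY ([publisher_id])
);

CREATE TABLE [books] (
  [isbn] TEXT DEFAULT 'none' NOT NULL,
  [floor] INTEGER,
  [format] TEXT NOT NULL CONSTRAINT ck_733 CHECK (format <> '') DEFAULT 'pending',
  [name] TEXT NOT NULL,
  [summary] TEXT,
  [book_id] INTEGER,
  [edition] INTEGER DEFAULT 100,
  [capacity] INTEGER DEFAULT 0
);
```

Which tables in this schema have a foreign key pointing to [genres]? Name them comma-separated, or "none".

none

No REFERENCES clause anywhere in the schema names genres.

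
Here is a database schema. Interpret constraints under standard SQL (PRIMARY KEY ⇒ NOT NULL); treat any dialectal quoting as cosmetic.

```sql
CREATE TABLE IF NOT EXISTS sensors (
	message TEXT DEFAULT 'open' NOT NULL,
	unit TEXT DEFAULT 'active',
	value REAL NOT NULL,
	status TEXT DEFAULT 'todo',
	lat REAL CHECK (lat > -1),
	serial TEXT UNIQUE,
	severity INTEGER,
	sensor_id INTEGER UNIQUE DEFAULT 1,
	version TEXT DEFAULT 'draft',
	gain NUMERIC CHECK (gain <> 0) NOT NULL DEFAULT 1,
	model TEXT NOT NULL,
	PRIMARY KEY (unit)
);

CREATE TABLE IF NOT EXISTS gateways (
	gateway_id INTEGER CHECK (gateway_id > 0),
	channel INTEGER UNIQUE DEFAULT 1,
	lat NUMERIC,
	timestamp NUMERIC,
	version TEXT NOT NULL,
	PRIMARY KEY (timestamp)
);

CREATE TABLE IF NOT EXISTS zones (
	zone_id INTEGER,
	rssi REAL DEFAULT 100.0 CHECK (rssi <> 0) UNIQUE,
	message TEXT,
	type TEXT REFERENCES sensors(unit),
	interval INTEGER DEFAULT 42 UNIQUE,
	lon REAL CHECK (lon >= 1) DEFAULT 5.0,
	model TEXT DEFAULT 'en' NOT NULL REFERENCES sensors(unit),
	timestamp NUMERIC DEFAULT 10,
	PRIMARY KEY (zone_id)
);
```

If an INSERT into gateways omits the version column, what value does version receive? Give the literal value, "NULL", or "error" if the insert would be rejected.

error

version has no DEFAULT clause.
Omitting it would insert NULL, but it is declared NOT NULL, so the INSERT fails.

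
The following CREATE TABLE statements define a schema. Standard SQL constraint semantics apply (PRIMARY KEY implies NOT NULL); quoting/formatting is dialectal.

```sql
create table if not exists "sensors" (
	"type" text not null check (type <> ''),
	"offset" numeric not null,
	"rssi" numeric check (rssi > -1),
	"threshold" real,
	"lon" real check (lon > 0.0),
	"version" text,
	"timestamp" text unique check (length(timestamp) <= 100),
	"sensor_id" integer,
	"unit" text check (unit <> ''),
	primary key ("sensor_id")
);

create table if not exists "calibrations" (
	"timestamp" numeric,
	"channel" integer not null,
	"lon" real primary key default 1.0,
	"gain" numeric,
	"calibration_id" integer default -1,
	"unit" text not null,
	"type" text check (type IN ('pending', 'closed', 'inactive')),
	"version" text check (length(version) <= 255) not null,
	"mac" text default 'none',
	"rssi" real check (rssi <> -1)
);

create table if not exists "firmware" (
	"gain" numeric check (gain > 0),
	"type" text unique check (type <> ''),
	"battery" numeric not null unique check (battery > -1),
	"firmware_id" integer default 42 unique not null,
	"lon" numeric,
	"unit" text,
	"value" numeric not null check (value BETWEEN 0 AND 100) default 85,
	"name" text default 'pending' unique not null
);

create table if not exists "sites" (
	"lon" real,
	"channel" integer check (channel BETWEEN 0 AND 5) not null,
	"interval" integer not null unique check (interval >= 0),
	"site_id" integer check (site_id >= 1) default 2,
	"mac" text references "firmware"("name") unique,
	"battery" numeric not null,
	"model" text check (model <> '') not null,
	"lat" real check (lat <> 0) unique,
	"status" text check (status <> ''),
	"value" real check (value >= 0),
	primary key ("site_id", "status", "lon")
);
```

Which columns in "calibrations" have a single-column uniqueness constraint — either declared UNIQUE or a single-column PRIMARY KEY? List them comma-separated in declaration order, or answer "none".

lon

- timestamp: no UNIQUE or single-column PK constraint.
- channel: no UNIQUE or single-column PK constraint.
- lon: single-column PRIMARY KEY → unique.
- gain: no UNIQUE or single-column PK constraint.
- calibration_id: no UNIQUE or single-column PK constraint.
- unit: no UNIQUE or single-column PK constraint.
- type: no UNIQUE or single-column PK constraint.
- version: no UNIQUE or single-column PK constraint.
- mac: no UNIQUE or single-column PK constraint.
- rssi: no UNIQUE or single-column PK constraint.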